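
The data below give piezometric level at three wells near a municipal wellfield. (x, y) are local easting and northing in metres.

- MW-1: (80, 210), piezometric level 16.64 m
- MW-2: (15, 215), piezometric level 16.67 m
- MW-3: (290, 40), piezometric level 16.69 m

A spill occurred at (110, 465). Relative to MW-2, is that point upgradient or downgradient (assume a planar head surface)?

downgradient

Taking MW-1 as reference: MW-2−MW-1 = (-65, 5, +0.03); MW-3−MW-1 = (210, -170, +0.05).
Solve a·Δx + b·Δy = Δh: det = (-65)·(-170) − 210·5 = 10000.
∂h/∂x = [(+0.03)·(-170) − (+0.05)·5] / 10000 = -0.0005350
∂h/∂y = [(-65)·(+0.05) − 210·(+0.03)] / 10000 = -0.0009550
Head at (110, 465) = 16.64 + (-0.0005350)·(30) + (-0.0009550)·(255) = 16.38 m.
That is lower than the 16.67 m at MW-2, so the point is downgradient.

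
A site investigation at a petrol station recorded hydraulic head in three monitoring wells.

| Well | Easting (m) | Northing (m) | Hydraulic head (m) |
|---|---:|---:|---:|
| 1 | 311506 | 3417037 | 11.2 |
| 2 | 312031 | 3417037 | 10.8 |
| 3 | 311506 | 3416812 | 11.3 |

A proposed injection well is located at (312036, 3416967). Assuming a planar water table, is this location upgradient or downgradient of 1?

∂h/∂x = (10.8 − 11.2) / (312031 − 311506) = -0.0007619
∂h/∂y = (11.3 − 11.2) / (3416812 − 3417037) = -0.0004444
Head at (312036, 3416967) = 11.2 + (-0.0007619)·(530) + (-0.0004444)·(-70) = 10.83 m.
That is lower than the 11.2 m at 1, so the point is downgradient.

downgradient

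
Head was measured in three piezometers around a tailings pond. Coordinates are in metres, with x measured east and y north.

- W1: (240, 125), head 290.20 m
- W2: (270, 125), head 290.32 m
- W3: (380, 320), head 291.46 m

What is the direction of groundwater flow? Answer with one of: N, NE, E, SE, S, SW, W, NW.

SW

Taking W1 as reference: W2−W1 = (30, 0, +0.12); W3−W1 = (140, 195, +1.26).
Solve a·Δx + b·Δy = Δh: det = 30·195 − 140·0 = 5850.
∂h/∂x = [(+0.12)·195 − (+1.26)·0] / 5850 = +0.004000
∂h/∂y = [30·(+1.26) − 140·(+0.12)] / 5850 = +0.003590
Flow = −∇h = (-0.004000 east, -0.003590 north), which points southwest.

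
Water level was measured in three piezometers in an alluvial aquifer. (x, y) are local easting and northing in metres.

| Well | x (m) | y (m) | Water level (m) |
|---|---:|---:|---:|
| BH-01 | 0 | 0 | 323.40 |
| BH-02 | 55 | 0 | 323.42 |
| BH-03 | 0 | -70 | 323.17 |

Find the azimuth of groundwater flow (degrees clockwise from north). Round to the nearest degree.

∂h/∂x = (323.42 − 323.40) / (55 − 0) = +0.0003636
∂h/∂y = (323.17 − 323.40) / (-70 − 0) = +0.003286
Flow direction (−∇h) has components (-0.0003636 E, -0.003286 N).
Azimuth = atan2(E, N) = atan2(-0.0003636, -0.003286) = 186.3° ≈ 186°.

186°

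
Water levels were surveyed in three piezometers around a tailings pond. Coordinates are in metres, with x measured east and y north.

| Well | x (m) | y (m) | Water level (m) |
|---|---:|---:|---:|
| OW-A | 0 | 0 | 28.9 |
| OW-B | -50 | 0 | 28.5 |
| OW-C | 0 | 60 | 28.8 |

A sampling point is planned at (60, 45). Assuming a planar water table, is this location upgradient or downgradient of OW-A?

∂h/∂x = (28.5 − 28.9) / (-50 − 0) = +0.008000
∂h/∂y = (28.8 − 28.9) / (60 − 0) = -0.001667
Head at (60, 45) = 28.9 + (+0.008000)·(60) + (-0.001667)·(45) = 29.30 m.
That is higher than the 28.9 m at OW-A, so the point is upgradient.

upgradient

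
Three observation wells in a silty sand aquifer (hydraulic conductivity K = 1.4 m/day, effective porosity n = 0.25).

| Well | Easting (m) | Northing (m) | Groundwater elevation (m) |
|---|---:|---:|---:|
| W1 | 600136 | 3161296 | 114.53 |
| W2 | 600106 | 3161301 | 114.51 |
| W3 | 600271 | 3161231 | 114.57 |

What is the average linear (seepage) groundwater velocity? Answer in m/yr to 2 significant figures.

3.0 m/yr

With h = a·x + b·y + c and W1 as origin, the differences give:
  (-30)·a + 5·b = -0.02
  135·a + (-65)·b = +0.04
Eliminate b (×(-65) and ×5, subtract): 1275·a = 1.100 → a = ∂h/∂x = +0.0008627
Back-substitute: b = ∂h/∂y = +0.001176.
|∇h| = √(0.0008627² + 0.001176²) = 0.001459
Seepage velocity v = K·i/n = 1.4 × 0.001459 / 0.25 = 0.00817 m/day = 2.984 m/yr.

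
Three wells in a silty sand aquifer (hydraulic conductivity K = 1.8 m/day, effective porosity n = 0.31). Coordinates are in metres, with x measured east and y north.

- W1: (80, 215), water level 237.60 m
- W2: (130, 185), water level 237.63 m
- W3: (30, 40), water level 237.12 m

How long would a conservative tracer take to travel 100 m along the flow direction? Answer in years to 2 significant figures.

16 years

Taking W1 as reference: W2−W1 = (50, -30, +0.03); W3−W1 = (-50, -175, -0.48).
Solve a·Δx + b·Δy = Δh: det = 50·(-175) − (-50)·(-30) = -10250.
∂h/∂x = [(+0.03)·(-175) − (-0.48)·(-30)] / -10250 = +0.001917
∂h/∂y = [50·(-0.48) − (-50)·(+0.03)] / -10250 = +0.002195
|∇h| = √(0.001917² + 0.002195²) = 0.002914
Seepage velocity v = K·i/n = 1.8 × 0.002914 / 0.31 = 0.01692 m/day.
t = 100 / 0.01692 = 5910 days = 16.2 years.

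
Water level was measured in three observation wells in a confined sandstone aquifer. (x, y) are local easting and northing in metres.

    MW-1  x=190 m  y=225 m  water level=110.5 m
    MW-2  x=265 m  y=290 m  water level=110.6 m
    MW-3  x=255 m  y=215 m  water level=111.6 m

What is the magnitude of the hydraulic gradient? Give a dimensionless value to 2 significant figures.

Differences from MW-1: to MW-2 (Δx, Δy, Δh) = (75, 65, +0.1); to MW-3 = (65, -10, +1.1).
Solve a·Δx + b·Δy = Δh: det = 75·(-10) − 65·65 = -4975.
∂h/∂x = [(+0.1)·(-10) − (+1.1)·65] / -4975 = +0.01457
∂h/∂y = [75·(+1.1) − 65·(+0.1)] / -4975 = -0.01528
|∇h| = √(0.01457² + -0.01528²) = 0.02111

0.021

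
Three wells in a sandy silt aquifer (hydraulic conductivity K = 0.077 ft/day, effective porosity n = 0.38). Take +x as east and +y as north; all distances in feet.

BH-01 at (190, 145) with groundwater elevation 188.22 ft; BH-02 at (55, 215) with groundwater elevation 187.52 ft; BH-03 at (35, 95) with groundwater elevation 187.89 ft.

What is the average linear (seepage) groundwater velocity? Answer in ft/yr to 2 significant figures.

0.36 ft/yr

Differences from BH-01: to BH-02 (Δx, Δy, Δh) = (-135, 70, -0.70); to BH-03 = (-155, -50, -0.33).
Determinant of the coordinate differences = (-135)·(-50) − (-155)·70 = 17600.
∂h/∂x = [(-0.70)·(-50) − (-0.33)·70] / 17600 = +0.003301
∂h/∂y = [(-135)·(-0.33) − (-155)·(-0.70)] / 17600 = -0.003634
|∇h| = √(0.003301² + -0.003634²) = 0.004909
Seepage velocity v = K·i/n = 0.077 × 0.004909 / 0.38 = 0.0009947 ft/day = 0.3633 ft/yr.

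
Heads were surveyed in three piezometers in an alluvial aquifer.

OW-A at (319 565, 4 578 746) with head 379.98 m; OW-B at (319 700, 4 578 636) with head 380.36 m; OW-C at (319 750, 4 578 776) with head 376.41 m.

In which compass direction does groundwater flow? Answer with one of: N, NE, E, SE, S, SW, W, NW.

With h = a·x + b·y + c and OW-A as origin, the differences give:
  135·a + (-110)·b = +0.38
  185·a + 30·b = -3.57
Eliminate b (×30 and ×(-110), subtract): 24400·a = -381.300 → a = ∂h/∂x = -0.01563
Back-substitute: b = ∂h/∂y = -0.02263.
Flow = −∇h = (+0.01563 east, +0.02263 north), which points northeast.

NE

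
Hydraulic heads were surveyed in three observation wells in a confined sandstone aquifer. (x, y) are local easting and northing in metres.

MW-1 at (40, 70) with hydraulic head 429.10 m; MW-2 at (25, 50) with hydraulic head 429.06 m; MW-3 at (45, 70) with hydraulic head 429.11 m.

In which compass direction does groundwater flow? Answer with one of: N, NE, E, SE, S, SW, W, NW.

W

Differences from MW-1: to MW-2 (Δx, Δy, Δh) = (-15, -20, -0.04); to MW-3 = (5, 0, +0.01).
Determinant of the coordinate differences = (-15)·0 − 5·(-20) = 100.
∂h/∂x = [(-0.04)·0 − (+0.01)·(-20)] / 100 = +0.002000
∂h/∂y = [(-15)·(+0.01) − 5·(-0.04)] / 100 = +0.0005000
Flow = −∇h = (-0.002000 east, -0.0005000 north), which points west.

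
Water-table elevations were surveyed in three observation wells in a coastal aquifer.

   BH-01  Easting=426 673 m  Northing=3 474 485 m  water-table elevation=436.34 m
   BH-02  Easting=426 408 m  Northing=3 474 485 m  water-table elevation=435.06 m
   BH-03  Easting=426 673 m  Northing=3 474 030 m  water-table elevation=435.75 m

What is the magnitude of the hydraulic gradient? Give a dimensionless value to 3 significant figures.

0.00500

∂h/∂x = (435.06 − 436.34) / (426408 − 426673) = +0.004830
∂h/∂y = (435.75 − 436.34) / (3474030 − 3474485) = +0.001297
|∇h| = √(0.004830² + 0.001297²) = 0.005001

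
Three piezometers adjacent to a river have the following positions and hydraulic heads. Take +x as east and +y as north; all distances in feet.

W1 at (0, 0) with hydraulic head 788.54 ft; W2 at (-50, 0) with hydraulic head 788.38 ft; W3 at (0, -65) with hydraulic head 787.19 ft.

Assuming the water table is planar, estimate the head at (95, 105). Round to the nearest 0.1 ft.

791.0 ft

∂h/∂x = (788.38 − 788.54) / (-50 − 0) = +0.003200
∂h/∂y = (787.19 − 788.54) / (-65 − 0) = +0.02077
h(95, 105) = 788.54 + (+0.003200)·(95) + (+0.02077)·(105) = 788.54 +0.304 +2.181 = 791.025 ft.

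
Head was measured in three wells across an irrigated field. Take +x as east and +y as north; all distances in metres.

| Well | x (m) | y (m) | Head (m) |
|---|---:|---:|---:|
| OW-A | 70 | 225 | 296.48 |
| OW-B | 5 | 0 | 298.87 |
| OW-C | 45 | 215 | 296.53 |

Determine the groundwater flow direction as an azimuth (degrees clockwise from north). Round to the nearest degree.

347°

Taking OW-A as reference: OW-B−OW-A = (-65, -225, +2.39); OW-C−OW-A = (-25, -10, +0.05).
Solve a·Δx + b·Δy = Δh: det = (-65)·(-10) − (-25)·(-225) = -4975.
∂h/∂x = [(+2.39)·(-10) − (+0.05)·(-225)] / -4975 = +0.002543
∂h/∂y = [(-65)·(+0.05) − (-25)·(+2.39)] / -4975 = -0.01136
Flow direction (−∇h) has components (-0.002543 E, +0.01136 N).
Azimuth = atan2(E, N) = atan2(-0.002543, +0.01136) = 347.4° ≈ 347°.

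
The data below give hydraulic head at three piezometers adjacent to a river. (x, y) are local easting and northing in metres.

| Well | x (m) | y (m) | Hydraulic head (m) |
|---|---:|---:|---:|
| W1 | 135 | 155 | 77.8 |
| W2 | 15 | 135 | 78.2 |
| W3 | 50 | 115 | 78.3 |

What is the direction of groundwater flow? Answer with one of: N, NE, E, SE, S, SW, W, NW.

N

With h = a·x + b·y + c and W1 as origin, the differences give:
  (-120)·a + (-20)·b = +0.4
  (-85)·a + (-40)·b = +0.5
Eliminate b (×(-40) and ×(-20), subtract): 3100·a = -6.00 → a = ∂h/∂x = -0.001935
Back-substitute: b = ∂h/∂y = -0.008387.
Flow = −∇h = (+0.001935 east, +0.008387 north), which points north.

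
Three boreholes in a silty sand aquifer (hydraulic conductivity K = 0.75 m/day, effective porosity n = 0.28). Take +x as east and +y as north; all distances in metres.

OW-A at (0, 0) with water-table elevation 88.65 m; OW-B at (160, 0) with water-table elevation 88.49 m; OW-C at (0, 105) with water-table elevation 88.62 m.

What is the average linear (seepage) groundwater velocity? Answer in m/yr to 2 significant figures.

1.0 m/yr

∂h/∂x = (88.49 − 88.65) / (160 − 0) = -0.001000
∂h/∂y = (88.62 − 88.65) / (105 − 0) = -0.0002857
|∇h| = √(-0.001000² + -0.0002857²) = 0.00104
Seepage velocity v = K·i/n = 0.75 × 0.00104 / 0.28 = 0.002786 m/day = 1.018 m/yr.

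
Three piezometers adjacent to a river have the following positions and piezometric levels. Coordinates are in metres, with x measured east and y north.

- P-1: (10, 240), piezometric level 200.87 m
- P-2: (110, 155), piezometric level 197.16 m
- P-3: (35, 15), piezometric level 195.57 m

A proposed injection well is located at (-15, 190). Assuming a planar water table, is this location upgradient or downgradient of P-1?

downgradient

Taking P-1 as reference: P-2−P-1 = (100, -85, -3.71); P-3−P-1 = (25, -225, -5.30).
Determinant of the coordinate differences = 100·(-225) − 25·(-85) = -20375.
∂h/∂x = [(-3.71)·(-225) − (-5.30)·(-85)] / -20375 = -0.01886
∂h/∂y = [100·(-5.30) − 25·(-3.71)] / -20375 = +0.02146
Head at (-15, 190) = 200.87 + (-0.01886)·(-25) + (+0.02146)·(-50) = 200.27 m.
That is lower than the 200.87 m at P-1, so the point is downgradient.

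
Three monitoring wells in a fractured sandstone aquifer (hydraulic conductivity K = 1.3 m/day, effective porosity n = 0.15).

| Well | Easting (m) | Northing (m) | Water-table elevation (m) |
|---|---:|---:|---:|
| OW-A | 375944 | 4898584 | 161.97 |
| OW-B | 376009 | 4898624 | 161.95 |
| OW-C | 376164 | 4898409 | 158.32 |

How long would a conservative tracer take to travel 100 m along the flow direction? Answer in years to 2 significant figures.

2.3 years

With h = a·x + b·y + c and OW-A as origin, the differences give:
  65·a + 40·b = -0.02
  220·a + (-175)·b = -3.65
Eliminate b (×(-175) and ×40, subtract): -20175·a = 149.500 → a = ∂h/∂x = -0.007410
Back-substitute: b = ∂h/∂y = +0.01154.
|∇h| = √(-0.007410² + 0.01154²) = 0.01371
Seepage velocity v = K·i/n = 1.3 × 0.01371 / 0.15 = 0.1188 m/day.
t = 100 / 0.1188 = 841.8 days = 2.3 years.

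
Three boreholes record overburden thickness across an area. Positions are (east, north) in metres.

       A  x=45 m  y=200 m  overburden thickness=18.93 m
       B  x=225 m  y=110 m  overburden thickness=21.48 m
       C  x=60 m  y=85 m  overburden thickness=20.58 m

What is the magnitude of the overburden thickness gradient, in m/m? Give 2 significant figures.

Taking A as reference: B−A = (180, -90, +2.55); C−A = (15, -115, +1.65).
Determinant of the coordinate differences = 180·(-115) − 15·(-90) = -19350.
∂d/∂x = [(+2.55)·(-115) − (+1.65)·(-90)] / -19350 = +0.007481
∂d/∂y = [180·(+1.65) − 15·(+2.55)] / -19350 = -0.01337
|∇f| = √(0.007481² + -0.01337²) = 0.01532 m/m

0.015 m/m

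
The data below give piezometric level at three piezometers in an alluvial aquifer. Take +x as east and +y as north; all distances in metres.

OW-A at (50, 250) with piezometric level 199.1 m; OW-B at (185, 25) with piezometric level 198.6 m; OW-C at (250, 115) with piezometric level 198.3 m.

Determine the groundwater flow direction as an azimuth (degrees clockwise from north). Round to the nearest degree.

Differences from OW-A: to OW-B (Δx, Δy, Δh) = (135, -225, -0.5); to OW-C = (200, -135, -0.8).
Solve a·Δx + b·Δy = Δh: det = 135·(-135) − 200·(-225) = 26775.
∂h/∂x = [(-0.5)·(-135) − (-0.8)·(-225)] / 26775 = -0.004202
∂h/∂y = [135·(-0.8) − 200·(-0.5)] / 26775 = -0.0002988
Flow direction (−∇h) has components (+0.004202 E, +0.0002988 N).
Azimuth = atan2(E, N) = atan2(+0.004202, +0.0002988) = 85.9° ≈ 086°.

086°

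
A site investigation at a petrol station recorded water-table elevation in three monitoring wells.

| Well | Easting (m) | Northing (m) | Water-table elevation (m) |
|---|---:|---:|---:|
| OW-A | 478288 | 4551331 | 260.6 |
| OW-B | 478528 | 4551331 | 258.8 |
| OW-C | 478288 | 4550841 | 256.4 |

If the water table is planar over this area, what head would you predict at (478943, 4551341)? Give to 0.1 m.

∂h/∂x = (258.8 − 260.6) / (478528 − 478288) = -0.007500
∂h/∂y = (256.4 − 260.6) / (4550841 − 4551331) = +0.008571
h(478943, 4551341) = 260.6 + (-0.007500)·(655) + (+0.008571)·(10) = 260.6 -4.913 +0.086 = 255.773 m.

255.8 m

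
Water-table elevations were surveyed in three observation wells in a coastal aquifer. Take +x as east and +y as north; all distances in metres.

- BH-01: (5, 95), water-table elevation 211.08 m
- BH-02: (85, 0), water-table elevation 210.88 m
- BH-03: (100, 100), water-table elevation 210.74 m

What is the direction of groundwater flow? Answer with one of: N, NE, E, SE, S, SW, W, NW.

E

Taking BH-01 as reference: BH-02−BH-01 = (80, -95, -0.20); BH-03−BH-01 = (95, 5, -0.34).
Solve a·Δx + b·Δy = Δh: det = 80·5 − 95·(-95) = 9425.
∂h/∂x = [(-0.20)·5 − (-0.34)·(-95)] / 9425 = -0.003533
∂h/∂y = [80·(-0.34) − 95·(-0.20)] / 9425 = -0.0008700
Flow = −∇h = (+0.003533 east, +0.0008700 north), which points east.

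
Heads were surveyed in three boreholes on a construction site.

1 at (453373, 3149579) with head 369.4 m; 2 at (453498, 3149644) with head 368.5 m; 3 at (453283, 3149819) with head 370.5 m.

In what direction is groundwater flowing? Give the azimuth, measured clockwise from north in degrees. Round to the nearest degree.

With h = a·x + b·y + c and 1 as origin, the differences give:
  125·a + 65·b = -0.9
  (-90)·a + 240·b = +1.1
Eliminate b (×240 and ×65, subtract): 35850·a = -287.50 → a = ∂h/∂x = -0.008020
Back-substitute: b = ∂h/∂y = +0.001576.
Flow direction (−∇h) has components (+0.008020 E, -0.001576 N).
Azimuth = atan2(E, N) = atan2(+0.008020, -0.001576) = 101.1° ≈ 101°.

101°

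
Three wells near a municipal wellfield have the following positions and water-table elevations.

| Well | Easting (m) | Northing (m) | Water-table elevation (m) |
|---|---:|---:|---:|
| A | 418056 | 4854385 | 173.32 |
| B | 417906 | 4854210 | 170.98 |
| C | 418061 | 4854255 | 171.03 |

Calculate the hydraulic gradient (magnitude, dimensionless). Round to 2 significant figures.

Three-point gradient (reference A): Δ to B = (-150, -175, -2.34), Δ to C = (5, -130, -2.29).
∂h/∂x = -0.004739, ∂h/∂y = +0.01743 (det = 20375).
|∇h| = √(-0.004739² + 0.01743²) = 0.01806

0.018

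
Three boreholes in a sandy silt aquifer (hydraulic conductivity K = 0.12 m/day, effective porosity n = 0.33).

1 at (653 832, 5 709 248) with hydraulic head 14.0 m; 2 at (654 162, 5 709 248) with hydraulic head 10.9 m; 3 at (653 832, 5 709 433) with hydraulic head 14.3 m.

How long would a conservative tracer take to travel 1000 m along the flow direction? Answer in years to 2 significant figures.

790 years

∂h/∂x = (10.9 − 14.0) / (654162 − 653832) = -0.009394
∂h/∂y = (14.3 − 14.0) / (5709433 − 5709248) = +0.001622
|∇h| = √(-0.009394² + 0.001622²) = 0.009533
Seepage velocity v = K·i/n = 0.12 × 0.009533 / 0.33 = 0.003467 m/day.
t = 1000 / 0.003467 = 2.884e+05 days = 790 years.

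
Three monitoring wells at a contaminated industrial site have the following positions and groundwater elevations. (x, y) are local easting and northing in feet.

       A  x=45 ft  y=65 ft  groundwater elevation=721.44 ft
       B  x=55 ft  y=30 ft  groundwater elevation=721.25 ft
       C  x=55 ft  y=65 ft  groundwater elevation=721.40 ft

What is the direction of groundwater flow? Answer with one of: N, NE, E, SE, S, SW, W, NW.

With h = a·x + b·y + c and A as origin, the differences give:
  10·a + (-35)·b = -0.19
  10·a + 0·b = -0.04
Eliminate b (×0 and ×(-35), subtract): 350·a = -1.400 → a = ∂h/∂x = -0.004000
Back-substitute: b = ∂h/∂y = +0.004286.
Flow = −∇h = (+0.004000 east, -0.004286 north), which points southeast.

SE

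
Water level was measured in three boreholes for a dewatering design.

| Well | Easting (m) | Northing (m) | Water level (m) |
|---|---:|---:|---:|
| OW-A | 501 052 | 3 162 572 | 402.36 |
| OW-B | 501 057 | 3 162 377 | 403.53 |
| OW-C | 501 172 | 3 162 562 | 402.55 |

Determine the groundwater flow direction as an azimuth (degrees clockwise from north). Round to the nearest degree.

Differences from OW-A: to OW-B (Δx, Δy, Δh) = (5, -195, +1.17); to OW-C = (120, -10, +0.19).
Solve a·Δx + b·Δy = Δh: det = 5·(-10) − 120·(-195) = 23350.
∂h/∂x = [(+1.17)·(-10) − (+0.19)·(-195)] / 23350 = +0.001086
∂h/∂y = [5·(+0.19) − 120·(+1.17)] / 23350 = -0.005972
Flow direction (−∇h) has components (-0.001086 E, +0.005972 N).
Azimuth = atan2(E, N) = atan2(-0.001086, +0.005972) = 349.7° ≈ 350°.

350°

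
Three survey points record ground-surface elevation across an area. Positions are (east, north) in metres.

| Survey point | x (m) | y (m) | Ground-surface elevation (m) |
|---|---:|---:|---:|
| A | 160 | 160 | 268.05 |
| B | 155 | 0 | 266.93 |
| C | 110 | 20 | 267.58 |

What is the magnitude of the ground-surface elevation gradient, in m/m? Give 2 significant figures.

0.013 m/m

Differences from A: to B (Δx, Δy, Δh) = (-5, -160, -1.12); to C = (-50, -140, -0.47).
Solve a·Δx + b·Δy = Δz: det = (-5)·(-140) − (-50)·(-160) = -7300.
∂z/∂x = [(-1.12)·(-140) − (-0.47)·(-160)] / -7300 = -0.01118
∂z/∂y = [(-5)·(-0.47) − (-50)·(-1.12)] / -7300 = +0.007349
|∇f| = √(-0.01118² + 0.007349²) = 0.01338 m/m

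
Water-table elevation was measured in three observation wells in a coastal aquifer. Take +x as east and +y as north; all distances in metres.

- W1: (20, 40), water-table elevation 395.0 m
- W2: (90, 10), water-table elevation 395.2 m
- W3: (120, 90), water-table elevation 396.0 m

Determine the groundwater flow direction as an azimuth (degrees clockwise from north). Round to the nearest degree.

219°

Taking W1 as reference: W2−W1 = (70, -30, +0.2); W3−W1 = (100, 50, +1.0).
Determinant of the coordinate differences = 70·50 − 100·(-30) = 6500.
∂h/∂x = [(+0.2)·50 − (+1.0)·(-30)] / 6500 = +0.006154
∂h/∂y = [70·(+1.0) − 100·(+0.2)] / 6500 = +0.007692
Flow direction (−∇h) has components (-0.006154 E, -0.007692 N).
Azimuth = atan2(E, N) = atan2(-0.006154, -0.007692) = 218.7° ≈ 219°.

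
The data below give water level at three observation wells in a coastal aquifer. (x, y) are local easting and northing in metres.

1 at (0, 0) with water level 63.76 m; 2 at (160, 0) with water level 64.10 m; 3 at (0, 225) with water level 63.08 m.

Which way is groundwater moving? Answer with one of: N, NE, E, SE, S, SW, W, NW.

NW

∂h/∂x = (64.10 − 63.76) / (160 − 0) = +0.002125
∂h/∂y = (63.08 − 63.76) / (225 − 0) = -0.003022
Flow = −∇h = (-0.002125 east, +0.003022 north), which points northwest.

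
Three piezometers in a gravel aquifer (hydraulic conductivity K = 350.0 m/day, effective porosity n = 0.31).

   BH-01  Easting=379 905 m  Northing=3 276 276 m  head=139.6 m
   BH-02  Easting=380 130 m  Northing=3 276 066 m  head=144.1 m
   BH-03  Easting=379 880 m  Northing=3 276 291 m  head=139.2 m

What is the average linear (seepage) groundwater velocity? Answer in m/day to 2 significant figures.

17 m/day

Three-point gradient (reference BH-01): Δ to BH-02 = (225, -210, +4.5), Δ to BH-03 = (-25, 15, -0.4).
∂h/∂x = +0.008800, ∂h/∂y = -0.01200 (det = -1875).
|∇h| = √(0.008800² + -0.01200²) = 0.01488
Seepage velocity v = K·i/n = 350.0 × 0.01488 / 0.31 = 16.8 m/day.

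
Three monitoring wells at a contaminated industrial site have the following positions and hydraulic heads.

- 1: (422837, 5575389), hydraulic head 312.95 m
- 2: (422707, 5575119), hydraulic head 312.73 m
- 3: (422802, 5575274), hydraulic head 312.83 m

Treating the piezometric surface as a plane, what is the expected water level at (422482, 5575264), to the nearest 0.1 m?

313.2 m

Differences from 1: to 2 (Δx, Δy, Δh) = (-130, -270, -0.22); to 3 = (-35, -115, -0.12).
Solve a·Δx + b·Δy = Δh: det = (-130)·(-115) − (-35)·(-270) = 5500.
∂h/∂x = [(-0.22)·(-115) − (-0.12)·(-270)] / 5500 = -0.001291
∂h/∂y = [(-130)·(-0.12) − (-35)·(-0.22)] / 5500 = +0.001436
h(422482, 5575264) = 312.95 + (-0.001291)·(-355) + (+0.001436)·(-125) = 312.95 +0.458 -0.180 = 313.229 m.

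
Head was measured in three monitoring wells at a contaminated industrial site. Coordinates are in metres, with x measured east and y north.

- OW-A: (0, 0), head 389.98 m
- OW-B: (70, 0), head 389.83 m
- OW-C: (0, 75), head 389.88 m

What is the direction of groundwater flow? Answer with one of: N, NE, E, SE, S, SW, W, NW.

NE

∂h/∂x = (389.83 − 389.98) / (70 − 0) = -0.002143
∂h/∂y = (389.88 − 389.98) / (75 − 0) = -0.001333
Flow = −∇h = (+0.002143 east, +0.001333 north), which points northeast.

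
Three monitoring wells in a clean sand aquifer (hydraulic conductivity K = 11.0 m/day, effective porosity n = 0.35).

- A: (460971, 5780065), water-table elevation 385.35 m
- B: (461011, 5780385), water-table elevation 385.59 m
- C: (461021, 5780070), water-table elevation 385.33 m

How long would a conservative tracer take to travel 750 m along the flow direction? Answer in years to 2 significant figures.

69 years

Differences from A: to B (Δx, Δy, Δh) = (40, 320, +0.24); to C = (50, 5, -0.02).
Solve a·Δx + b·Δy = Δh: det = 40·5 − 50·320 = -15800.
∂h/∂x = [(+0.24)·5 − (-0.02)·320] / -15800 = -0.0004810
∂h/∂y = [40·(-0.02) − 50·(+0.24)] / -15800 = +0.0008101
|∇h| = √(-0.0004810² + 0.0008101²) = 0.0009421
Seepage velocity v = K·i/n = 11.0 × 0.0009421 / 0.35 = 0.02961 m/day.
t = 750 / 0.02961 = 2.533e+04 days = 69.3 years.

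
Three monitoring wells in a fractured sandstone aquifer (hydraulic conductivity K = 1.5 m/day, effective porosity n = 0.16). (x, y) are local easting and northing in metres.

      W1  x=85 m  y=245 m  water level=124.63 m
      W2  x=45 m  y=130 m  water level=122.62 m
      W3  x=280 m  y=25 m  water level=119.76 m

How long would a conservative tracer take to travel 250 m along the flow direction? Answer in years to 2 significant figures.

3.8 years

Differences from W1: to W2 (Δx, Δy, Δh) = (-40, -115, -2.01); to W3 = (195, -220, -4.87).
Solve a·Δx + b·Δy = Δh: det = (-40)·(-220) − 195·(-115) = 31225.
∂h/∂x = [(-2.01)·(-220) − (-4.87)·(-115)] / 31225 = -0.003774
∂h/∂y = [(-40)·(-4.87) − 195·(-2.01)] / 31225 = +0.01879
|∇h| = √(-0.003774² + 0.01879²) = 0.01917
Seepage velocity v = K·i/n = 1.5 × 0.01917 / 0.16 = 0.1797 m/day.
t = 250 / 0.1797 = 1391 days = 3.81 years.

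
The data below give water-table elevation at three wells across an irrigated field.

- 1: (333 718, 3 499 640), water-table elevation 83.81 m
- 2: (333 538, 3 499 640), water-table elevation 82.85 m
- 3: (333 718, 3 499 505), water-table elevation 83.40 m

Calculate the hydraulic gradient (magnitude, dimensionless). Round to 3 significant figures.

∂h/∂x = (82.85 − 83.81) / (333538 − 333718) = +0.005333
∂h/∂y = (83.40 − 83.81) / (3499505 − 3499640) = +0.003037
|∇h| = √(0.005333² + 0.003037²) = 0.006137

0.00614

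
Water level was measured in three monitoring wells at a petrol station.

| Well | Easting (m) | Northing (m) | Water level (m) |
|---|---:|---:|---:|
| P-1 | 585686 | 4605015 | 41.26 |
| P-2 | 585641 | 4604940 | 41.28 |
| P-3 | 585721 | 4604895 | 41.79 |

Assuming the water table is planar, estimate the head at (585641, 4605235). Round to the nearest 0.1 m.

Three-point gradient (reference P-1): Δ to P-2 = (-45, -75, +0.02), Δ to P-3 = (35, -120, +0.53).
∂h/∂x = +0.004654, ∂h/∂y = -0.003059 (det = 8025).
h(585641, 4605235) = 41.26 + (+0.004654)·(-45) + (-0.003059)·(220) = 41.26 -0.209 -0.673 = 40.378 m.

40.4 m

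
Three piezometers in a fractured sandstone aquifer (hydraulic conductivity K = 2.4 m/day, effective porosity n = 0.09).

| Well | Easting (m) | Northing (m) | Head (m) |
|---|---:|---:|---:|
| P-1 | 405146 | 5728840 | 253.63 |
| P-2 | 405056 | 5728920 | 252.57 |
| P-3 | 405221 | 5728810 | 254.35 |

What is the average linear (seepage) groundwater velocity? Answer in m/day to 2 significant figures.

Three-point gradient (reference P-1): Δ to P-2 = (-90, 80, -1.06), Δ to P-3 = (75, -30, +0.72).
∂h/∂x = +0.007818, ∂h/∂y = -0.004455 (det = -3300).
|∇h| = √(0.007818² + -0.004455²) = 0.008998
Seepage velocity v = K·i/n = 2.4 × 0.008998 / 0.09 = 0.2399 m/day.

0.24 m/day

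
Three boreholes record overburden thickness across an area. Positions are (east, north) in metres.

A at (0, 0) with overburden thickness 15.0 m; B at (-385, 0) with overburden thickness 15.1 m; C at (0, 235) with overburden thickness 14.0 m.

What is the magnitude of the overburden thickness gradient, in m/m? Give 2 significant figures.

0.0043 m/m

∂d/∂x = (15.1 − 15.0) / (-385 − 0) = -0.0002597
∂d/∂y = (14.0 − 15.0) / (235 − 0) = -0.004255
|∇f| = √(-0.0002597² + -0.004255²) = 0.004263 m/m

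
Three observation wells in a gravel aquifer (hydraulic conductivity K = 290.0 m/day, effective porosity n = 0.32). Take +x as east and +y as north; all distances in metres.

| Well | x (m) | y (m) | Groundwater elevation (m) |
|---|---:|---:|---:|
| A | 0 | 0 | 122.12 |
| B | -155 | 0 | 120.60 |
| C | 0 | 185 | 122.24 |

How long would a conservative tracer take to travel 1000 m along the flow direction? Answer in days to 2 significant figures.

∂h/∂x = (120.60 − 122.12) / (-155 − 0) = +0.009806
∂h/∂y = (122.24 − 122.12) / (185 − 0) = +0.0006486
|∇h| = √(0.009806² + 0.0006486²) = 0.009827
Seepage velocity v = K·i/n = 290.0 × 0.009827 / 0.32 = 8.906 m/day.
t = 1000 / 8.906 = 112.3 days.

110 days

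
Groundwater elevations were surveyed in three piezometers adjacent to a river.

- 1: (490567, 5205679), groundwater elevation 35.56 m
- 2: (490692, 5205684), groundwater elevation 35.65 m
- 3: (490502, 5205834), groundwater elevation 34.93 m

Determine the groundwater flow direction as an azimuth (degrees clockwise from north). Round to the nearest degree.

347°

Three-point gradient (reference 1): Δ to 2 = (125, 5, +0.09), Δ to 3 = (-65, 155, -0.63).
∂h/∂x = +0.0008680, ∂h/∂y = -0.003701 (det = 19700).
Flow direction (−∇h) has components (-0.0008680 E, +0.003701 N).
Azimuth = atan2(E, N) = atan2(-0.0008680, +0.003701) = 346.8° ≈ 347°.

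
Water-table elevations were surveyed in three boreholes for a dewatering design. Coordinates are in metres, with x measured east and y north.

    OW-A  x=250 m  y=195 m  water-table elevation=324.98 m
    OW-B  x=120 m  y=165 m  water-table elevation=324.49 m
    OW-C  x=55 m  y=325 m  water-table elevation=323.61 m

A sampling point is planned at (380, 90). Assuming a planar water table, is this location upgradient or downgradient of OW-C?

upgradient

With h = a·x + b·y + c and OW-A as origin, the differences give:
  (-130)·a + (-30)·b = -0.49
  (-195)·a + 130·b = -1.37
Eliminate b (×130 and ×(-30), subtract): -22750·a = -104.800 → a = ∂h/∂x = +0.004607
Back-substitute: b = ∂h/∂y = -0.003629.
Head at (380, 90) = 324.98 + (+0.004607)·(130) + (-0.003629)·(-105) = 325.96 m.
That is higher than the 323.61 m at OW-C, so the point is upgradient.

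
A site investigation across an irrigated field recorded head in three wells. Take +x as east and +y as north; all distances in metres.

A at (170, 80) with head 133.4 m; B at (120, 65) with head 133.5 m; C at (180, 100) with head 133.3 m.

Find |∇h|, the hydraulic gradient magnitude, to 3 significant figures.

0.00474

Differences from A: to B (Δx, Δy, Δh) = (-50, -15, +0.1); to C = (10, 20, -0.1).
Determinant of the coordinate differences = (-50)·20 − 10·(-15) = -850.
∂h/∂x = [(+0.1)·20 − (-0.1)·(-15)] / -850 = -0.0005882
∂h/∂y = [(-50)·(-0.1) − 10·(+0.1)] / -850 = -0.004706
|∇h| = √(-0.0005882² + -0.004706²) = 0.004743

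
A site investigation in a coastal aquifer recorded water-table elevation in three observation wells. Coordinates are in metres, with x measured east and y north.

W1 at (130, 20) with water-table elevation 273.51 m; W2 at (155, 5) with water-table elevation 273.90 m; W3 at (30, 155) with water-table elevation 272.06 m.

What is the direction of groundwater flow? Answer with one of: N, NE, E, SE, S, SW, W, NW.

Taking W1 as reference: W2−W1 = (25, -15, +0.39); W3−W1 = (-100, 135, -1.45).
Determinant of the coordinate differences = 25·135 − (-100)·(-15) = 1875.
∂h/∂x = [(+0.39)·135 − (-1.45)·(-15)] / 1875 = +0.01648
∂h/∂y = [25·(-1.45) − (-100)·(+0.39)] / 1875 = +0.001467
Flow = −∇h = (-0.01648 east, -0.001467 north), which points west.

W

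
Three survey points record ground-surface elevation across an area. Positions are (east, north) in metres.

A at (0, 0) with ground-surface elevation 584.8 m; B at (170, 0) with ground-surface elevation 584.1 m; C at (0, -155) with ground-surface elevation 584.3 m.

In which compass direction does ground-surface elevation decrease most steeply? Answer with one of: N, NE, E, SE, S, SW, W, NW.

∂z/∂x = (584.1 − 584.8) / (170 − 0) = -0.004118
∂z/∂y = (584.3 − 584.8) / (-155 − 0) = +0.003226
Steepest decrease is along −∇f = (+0.004118 E, -0.003226 N) → southeast.

SE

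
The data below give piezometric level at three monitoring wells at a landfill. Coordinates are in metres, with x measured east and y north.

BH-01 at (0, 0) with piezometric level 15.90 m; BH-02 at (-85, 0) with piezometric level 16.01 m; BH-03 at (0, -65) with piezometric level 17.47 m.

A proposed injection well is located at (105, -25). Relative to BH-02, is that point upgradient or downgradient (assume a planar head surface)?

upgradient

∂h/∂x = (16.01 − 15.90) / (-85 − 0) = -0.001294
∂h/∂y = (17.47 − 15.90) / (-65 − 0) = -0.02415
Head at (105, -25) = 15.90 + (-0.001294)·(105) + (-0.02415)·(-25) = 16.37 m.
That is higher than the 16.01 m at BH-02, so the point is upgradient.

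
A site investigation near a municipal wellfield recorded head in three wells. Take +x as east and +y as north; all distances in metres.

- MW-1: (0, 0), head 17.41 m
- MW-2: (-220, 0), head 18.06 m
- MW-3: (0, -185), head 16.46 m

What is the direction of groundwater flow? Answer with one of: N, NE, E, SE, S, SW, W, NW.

SE

∂h/∂x = (18.06 − 17.41) / (-220 − 0) = -0.002955
∂h/∂y = (16.46 − 17.41) / (-185 − 0) = +0.005135
Flow = −∇h = (+0.002955 east, -0.005135 north), which points southeast.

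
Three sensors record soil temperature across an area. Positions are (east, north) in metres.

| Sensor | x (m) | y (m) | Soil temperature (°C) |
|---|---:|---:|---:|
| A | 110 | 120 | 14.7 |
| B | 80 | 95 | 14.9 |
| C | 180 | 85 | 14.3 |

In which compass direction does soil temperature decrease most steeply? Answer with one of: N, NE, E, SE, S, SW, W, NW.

With T = a·x + b·y + c and A as origin, the differences give:
  (-30)·a + (-25)·b = +0.2
  70·a + (-35)·b = -0.4
Eliminate b (×(-35) and ×(-25), subtract): 2800·a = -17.00 → a = ∂T/∂x = -0.006071
Back-substitute: b = ∂T/∂y = -0.0007143.
Steepest decrease is along −∇f = (+0.006071 E, +0.0007143 N) → east.

E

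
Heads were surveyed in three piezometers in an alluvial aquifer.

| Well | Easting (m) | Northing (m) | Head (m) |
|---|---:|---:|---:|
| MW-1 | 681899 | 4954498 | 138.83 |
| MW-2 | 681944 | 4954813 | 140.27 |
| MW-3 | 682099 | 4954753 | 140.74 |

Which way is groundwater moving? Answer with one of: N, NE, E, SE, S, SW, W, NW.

SW

Three-point gradient (reference MW-1): Δ to MW-2 = (45, 315, +1.44), Δ to MW-3 = (200, 255, +1.91).
∂h/∂x = +0.004550, ∂h/∂y = +0.003921 (det = -51525).
Flow = −∇h = (-0.004550 east, -0.003921 north), which points southwest.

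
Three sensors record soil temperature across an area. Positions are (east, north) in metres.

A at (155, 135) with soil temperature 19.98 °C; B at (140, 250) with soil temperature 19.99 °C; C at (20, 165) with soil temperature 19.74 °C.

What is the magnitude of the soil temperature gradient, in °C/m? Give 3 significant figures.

0.00188 °C/m

With T = a·x + b·y + c and A as origin, the differences give:
  (-15)·a + 115·b = +0.01
  (-135)·a + 30·b = -0.24
Eliminate b (×30 and ×115, subtract): 15075·a = 27.900 → a = ∂T/∂x = +0.001851
Back-substitute: b = ∂T/∂y = +0.0003284.
|∇f| = √(0.001851² + 0.0003284²) = 0.00188 °C/m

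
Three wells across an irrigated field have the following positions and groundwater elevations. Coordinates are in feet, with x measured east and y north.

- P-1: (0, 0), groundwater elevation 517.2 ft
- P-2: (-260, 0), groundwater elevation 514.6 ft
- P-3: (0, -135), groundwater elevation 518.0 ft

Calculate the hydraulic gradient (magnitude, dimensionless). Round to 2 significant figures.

0.012

∂h/∂x = (514.6 − 517.2) / (-260 − 0) = +0.01000
∂h/∂y = (518.0 − 517.2) / (-135 − 0) = -0.005926
|∇h| = √(0.01000² + -0.005926²) = 0.01162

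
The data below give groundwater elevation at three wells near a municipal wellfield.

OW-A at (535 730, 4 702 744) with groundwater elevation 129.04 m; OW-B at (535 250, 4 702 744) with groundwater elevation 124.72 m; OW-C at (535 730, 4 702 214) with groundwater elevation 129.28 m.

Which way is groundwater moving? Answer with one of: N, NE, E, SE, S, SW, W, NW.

∂h/∂x = (124.72 − 129.04) / (535250 − 535730) = +0.009000
∂h/∂y = (129.28 − 129.04) / (4702214 − 4702744) = -0.0004528
Flow = −∇h = (-0.009000 east, +0.0004528 north), which points west.

W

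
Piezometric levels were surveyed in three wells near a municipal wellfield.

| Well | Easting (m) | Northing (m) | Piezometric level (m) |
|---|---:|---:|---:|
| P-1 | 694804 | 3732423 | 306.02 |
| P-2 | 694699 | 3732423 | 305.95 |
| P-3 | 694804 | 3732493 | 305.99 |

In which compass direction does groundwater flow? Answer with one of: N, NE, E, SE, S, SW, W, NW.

∂h/∂x = (305.95 − 306.02) / (694699 − 694804) = +0.0006667
∂h/∂y = (305.99 − 306.02) / (3732493 − 3732423) = -0.0004286
Flow = −∇h = (-0.0006667 east, +0.0004286 north), which points northwest.

NW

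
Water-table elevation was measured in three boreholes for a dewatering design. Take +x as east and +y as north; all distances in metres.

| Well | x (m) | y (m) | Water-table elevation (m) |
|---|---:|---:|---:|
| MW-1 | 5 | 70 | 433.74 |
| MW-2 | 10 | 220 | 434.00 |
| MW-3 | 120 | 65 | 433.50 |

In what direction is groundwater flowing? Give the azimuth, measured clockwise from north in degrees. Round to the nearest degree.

132°

Differences from MW-1: to MW-2 (Δx, Δy, Δh) = (5, 150, +0.26); to MW-3 = (115, -5, -0.24).
Determinant of the coordinate differences = 5·(-5) − 115·150 = -17275.
∂h/∂x = [(+0.26)·(-5) − (-0.24)·150] / -17275 = -0.002009
∂h/∂y = [5·(-0.24) − 115·(+0.26)] / -17275 = +0.001800
Flow direction (−∇h) has components (+0.002009 E, -0.001800 N).
Azimuth = atan2(E, N) = atan2(+0.002009, -0.001800) = 131.9° ≈ 132°.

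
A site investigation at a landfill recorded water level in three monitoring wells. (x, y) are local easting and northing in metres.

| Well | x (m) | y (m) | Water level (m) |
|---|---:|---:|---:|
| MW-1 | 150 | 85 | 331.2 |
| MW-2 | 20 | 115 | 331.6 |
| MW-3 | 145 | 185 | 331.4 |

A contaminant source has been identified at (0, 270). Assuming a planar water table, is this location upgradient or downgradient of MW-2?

Taking MW-1 as reference: MW-2−MW-1 = (-130, 30, +0.4); MW-3−MW-1 = (-5, 100, +0.2).
Solve a·Δx + b·Δy = Δh: det = (-130)·100 − (-5)·30 = -12850.
∂h/∂x = [(+0.4)·100 − (+0.2)·30] / -12850 = -0.002646
∂h/∂y = [(-130)·(+0.2) − (-5)·(+0.4)] / -12850 = +0.001868
Head at (0, 270) = 331.2 + (-0.002646)·(-150) + (+0.001868)·(185) = 331.94 m.
That is higher than the 331.6 m at MW-2, so the point is upgradient.

upgradient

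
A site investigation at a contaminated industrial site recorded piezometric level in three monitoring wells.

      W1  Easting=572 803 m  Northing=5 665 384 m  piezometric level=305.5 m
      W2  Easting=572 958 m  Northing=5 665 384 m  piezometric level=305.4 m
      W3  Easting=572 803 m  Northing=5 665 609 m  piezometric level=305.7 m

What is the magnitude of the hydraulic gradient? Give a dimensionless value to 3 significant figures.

0.00110

∂h/∂x = (305.4 − 305.5) / (572958 − 572803) = -0.0006452
∂h/∂y = (305.7 − 305.5) / (5665609 − 5665384) = +0.0008889
|∇h| = √(-0.0006452² + 0.0008889²) = 0.001098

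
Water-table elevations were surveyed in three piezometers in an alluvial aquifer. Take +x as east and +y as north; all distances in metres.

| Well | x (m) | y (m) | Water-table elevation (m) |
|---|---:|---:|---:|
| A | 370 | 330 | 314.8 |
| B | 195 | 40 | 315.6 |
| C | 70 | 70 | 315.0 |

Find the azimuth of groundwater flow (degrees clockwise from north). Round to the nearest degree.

324°

Taking A as reference: B−A = (-175, -290, +0.8); C−A = (-300, -260, +0.2).
Solve a·Δx + b·Δy = Δh: det = (-175)·(-260) − (-300)·(-290) = -41500.
∂h/∂x = [(+0.8)·(-260) − (+0.2)·(-290)] / -41500 = +0.003614
∂h/∂y = [(-175)·(+0.2) − (-300)·(+0.8)] / -41500 = -0.004940
Flow direction (−∇h) has components (-0.003614 E, +0.004940 N).
Azimuth = atan2(E, N) = atan2(-0.003614, +0.004940) = 323.8° ≈ 324°.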